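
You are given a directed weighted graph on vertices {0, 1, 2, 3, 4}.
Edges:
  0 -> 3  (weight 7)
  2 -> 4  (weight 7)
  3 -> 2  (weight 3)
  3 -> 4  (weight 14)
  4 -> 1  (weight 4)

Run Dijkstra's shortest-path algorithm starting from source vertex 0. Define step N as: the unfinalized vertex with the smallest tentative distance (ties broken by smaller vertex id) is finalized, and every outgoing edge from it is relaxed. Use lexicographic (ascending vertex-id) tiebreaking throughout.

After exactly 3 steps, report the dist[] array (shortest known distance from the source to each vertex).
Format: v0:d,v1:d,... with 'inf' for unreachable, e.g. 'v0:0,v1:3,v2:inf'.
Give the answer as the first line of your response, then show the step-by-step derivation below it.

v0:0,v1:inf,v2:10,v3:7,v4:17

step 1: dist = v0:0,v1:inf,v2:inf,v3:7,v4:inf
step 2: dist = v0:0,v1:inf,v2:10,v3:7,v4:21
step 3: dist = v0:0,v1:inf,v2:10,v3:7,v4:17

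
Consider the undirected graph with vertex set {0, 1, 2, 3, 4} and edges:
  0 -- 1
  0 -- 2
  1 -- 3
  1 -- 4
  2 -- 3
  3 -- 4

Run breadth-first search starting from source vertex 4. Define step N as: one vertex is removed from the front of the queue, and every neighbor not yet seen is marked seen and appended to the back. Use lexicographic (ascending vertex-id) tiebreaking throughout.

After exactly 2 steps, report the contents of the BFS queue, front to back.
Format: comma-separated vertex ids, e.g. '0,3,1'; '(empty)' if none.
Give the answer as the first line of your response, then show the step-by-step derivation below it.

3,0

step 1: dequeue 4; queue=[1,3]; order=4
step 2: dequeue 1; queue=[3,0]; order=4,1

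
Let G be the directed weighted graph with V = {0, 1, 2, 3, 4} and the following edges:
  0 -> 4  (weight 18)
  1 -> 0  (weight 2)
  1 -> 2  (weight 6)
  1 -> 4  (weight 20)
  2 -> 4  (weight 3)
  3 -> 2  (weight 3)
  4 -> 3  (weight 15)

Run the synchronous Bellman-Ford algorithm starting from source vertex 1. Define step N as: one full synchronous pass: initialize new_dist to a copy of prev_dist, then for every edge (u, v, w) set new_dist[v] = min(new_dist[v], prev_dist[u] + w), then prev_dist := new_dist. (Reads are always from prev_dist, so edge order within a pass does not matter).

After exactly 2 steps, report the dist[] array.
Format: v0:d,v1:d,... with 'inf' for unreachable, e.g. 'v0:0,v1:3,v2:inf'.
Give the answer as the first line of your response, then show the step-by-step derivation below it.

v0:2,v1:0,v2:6,v3:35,v4:9

step 1: dist = v0:2,v1:0,v2:6,v3:inf,v4:20
step 2: dist = v0:2,v1:0,v2:6,v3:35,v4:9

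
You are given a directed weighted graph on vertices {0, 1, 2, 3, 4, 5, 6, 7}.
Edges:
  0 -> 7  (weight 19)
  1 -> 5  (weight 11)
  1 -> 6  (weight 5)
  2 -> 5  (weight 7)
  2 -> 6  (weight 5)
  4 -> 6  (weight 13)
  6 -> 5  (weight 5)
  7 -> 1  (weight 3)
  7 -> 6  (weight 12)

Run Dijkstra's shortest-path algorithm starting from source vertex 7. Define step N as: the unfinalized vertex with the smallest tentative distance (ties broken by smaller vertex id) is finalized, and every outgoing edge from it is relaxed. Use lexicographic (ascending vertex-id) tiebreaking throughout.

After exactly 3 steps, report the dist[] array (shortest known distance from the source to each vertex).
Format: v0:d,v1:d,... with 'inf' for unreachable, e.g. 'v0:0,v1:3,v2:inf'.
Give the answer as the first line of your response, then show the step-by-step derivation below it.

v0:inf,v1:3,v2:inf,v3:inf,v4:inf,v5:13,v6:8,v7:0

step 1: dist = v0:inf,v1:3,v2:inf,v3:inf,v4:inf,v5:inf,v6:12,v7:0
step 2: dist = v0:inf,v1:3,v2:inf,v3:inf,v4:inf,v5:14,v6:8,v7:0
step 3: dist = v0:inf,v1:3,v2:inf,v3:inf,v4:inf,v5:13,v6:8,v7:0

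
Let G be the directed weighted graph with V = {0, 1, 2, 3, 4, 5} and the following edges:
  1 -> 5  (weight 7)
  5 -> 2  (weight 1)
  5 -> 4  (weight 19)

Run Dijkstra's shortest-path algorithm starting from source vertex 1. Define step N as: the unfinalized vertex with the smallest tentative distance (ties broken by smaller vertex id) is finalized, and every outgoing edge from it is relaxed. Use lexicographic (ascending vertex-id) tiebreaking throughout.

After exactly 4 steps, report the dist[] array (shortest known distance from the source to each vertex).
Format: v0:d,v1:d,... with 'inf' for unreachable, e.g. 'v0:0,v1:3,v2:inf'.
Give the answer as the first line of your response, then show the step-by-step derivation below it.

v0:inf,v1:0,v2:8,v3:inf,v4:26,v5:7

step 1: dist = v0:inf,v1:0,v2:inf,v3:inf,v4:inf,v5:7
step 2: dist = v0:inf,v1:0,v2:8,v3:inf,v4:26,v5:7
step 3: dist = v0:inf,v1:0,v2:8,v3:inf,v4:26,v5:7
step 4: dist = v0:inf,v1:0,v2:8,v3:inf,v4:26,v5:7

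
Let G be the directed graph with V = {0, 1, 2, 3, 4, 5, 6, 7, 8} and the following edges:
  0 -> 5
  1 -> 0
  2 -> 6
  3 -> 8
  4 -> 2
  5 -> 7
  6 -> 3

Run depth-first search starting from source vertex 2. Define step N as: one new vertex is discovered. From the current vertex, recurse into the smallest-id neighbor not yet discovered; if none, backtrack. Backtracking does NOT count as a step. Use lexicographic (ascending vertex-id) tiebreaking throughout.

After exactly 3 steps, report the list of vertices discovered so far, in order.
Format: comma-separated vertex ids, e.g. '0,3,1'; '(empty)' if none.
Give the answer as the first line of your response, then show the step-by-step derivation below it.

2,6,3

step 1: discover 2; path=2; order=2
step 2: discover 6; path=2>6; order=2,6
step 3: discover 3; path=2>6>3; order=2,6,3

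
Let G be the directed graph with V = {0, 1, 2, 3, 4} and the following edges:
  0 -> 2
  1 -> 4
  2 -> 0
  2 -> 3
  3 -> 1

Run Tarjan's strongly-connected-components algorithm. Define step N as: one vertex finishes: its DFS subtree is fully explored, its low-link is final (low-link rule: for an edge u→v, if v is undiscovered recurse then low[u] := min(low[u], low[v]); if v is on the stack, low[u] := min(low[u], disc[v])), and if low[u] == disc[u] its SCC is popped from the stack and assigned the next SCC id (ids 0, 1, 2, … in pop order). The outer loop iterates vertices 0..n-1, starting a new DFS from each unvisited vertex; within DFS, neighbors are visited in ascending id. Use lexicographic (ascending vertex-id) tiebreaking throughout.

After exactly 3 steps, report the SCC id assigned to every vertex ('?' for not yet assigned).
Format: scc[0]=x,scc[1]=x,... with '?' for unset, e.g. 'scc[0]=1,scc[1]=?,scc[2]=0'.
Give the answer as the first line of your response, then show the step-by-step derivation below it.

scc[0]=?,scc[1]=1,scc[2]=?,scc[3]=2,scc[4]=0

step 1: low=(low[0]=0,low[1]=3,low[2]=0,low[3]=2,low[4]=4); scc=(scc[0]=?,scc[1]=?,scc[2]=?,scc[3]=?,scc[4]=0)
step 2: low=(low[0]=0,low[1]=3,low[2]=0,low[3]=2,low[4]=4); scc=(scc[0]=?,scc[1]=1,scc[2]=?,scc[3]=?,scc[4]=0)
step 3: low=(low[0]=0,low[1]=3,low[2]=0,low[3]=2,low[4]=4); scc=(scc[0]=?,scc[1]=1,scc[2]=?,scc[3]=2,scc[4]=0)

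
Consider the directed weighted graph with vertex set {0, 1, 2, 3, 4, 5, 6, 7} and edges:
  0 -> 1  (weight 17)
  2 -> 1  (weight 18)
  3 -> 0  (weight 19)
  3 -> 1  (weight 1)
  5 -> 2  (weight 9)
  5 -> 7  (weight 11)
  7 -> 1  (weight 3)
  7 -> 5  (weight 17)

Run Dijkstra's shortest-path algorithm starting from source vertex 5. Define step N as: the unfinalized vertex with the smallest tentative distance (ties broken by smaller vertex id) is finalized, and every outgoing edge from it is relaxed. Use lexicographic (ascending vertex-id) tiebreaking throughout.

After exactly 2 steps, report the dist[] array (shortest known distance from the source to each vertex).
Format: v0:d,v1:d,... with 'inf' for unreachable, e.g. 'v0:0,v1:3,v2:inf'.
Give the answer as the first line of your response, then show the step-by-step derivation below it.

v0:inf,v1:27,v2:9,v3:inf,v4:inf,v5:0,v6:inf,v7:11

step 1: dist = v0:inf,v1:inf,v2:9,v3:inf,v4:inf,v5:0,v6:inf,v7:11
step 2: dist = v0:inf,v1:27,v2:9,v3:inf,v4:inf,v5:0,v6:inf,v7:11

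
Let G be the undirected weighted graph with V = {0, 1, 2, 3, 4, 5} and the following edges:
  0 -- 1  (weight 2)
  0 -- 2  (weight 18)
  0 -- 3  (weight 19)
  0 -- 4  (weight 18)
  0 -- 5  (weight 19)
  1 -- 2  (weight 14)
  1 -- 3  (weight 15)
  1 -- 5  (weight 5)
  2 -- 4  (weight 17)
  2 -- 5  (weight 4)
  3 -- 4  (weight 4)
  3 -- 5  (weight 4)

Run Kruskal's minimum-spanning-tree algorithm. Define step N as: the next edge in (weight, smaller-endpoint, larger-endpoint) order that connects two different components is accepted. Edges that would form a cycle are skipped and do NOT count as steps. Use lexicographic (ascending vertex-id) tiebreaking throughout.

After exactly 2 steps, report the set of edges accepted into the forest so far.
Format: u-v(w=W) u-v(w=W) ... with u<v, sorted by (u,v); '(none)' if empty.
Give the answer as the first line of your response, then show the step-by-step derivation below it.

0-1(w=2) 2-5(w=4)

step 1: add edge 0-1 (w=2); MST = {0-1(w=2)}
step 2: add edge 2-5 (w=4); MST = {0-1(w=2) 2-5(w=4)}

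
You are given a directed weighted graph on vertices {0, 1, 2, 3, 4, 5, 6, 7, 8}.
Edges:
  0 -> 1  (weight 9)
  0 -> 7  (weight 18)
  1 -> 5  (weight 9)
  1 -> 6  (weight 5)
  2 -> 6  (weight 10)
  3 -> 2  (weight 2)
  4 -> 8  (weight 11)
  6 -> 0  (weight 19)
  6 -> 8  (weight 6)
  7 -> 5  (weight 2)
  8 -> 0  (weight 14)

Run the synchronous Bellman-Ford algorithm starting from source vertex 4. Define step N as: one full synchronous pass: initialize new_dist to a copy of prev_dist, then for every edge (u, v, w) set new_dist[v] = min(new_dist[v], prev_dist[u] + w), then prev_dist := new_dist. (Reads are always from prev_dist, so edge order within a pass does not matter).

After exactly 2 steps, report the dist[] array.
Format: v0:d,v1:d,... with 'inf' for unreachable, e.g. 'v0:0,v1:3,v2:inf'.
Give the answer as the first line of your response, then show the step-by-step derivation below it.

v0:25,v1:inf,v2:inf,v3:inf,v4:0,v5:inf,v6:inf,v7:inf,v8:11

step 1: dist = v0:inf,v1:inf,v2:inf,v3:inf,v4:0,v5:inf,v6:inf,v7:inf,v8:11
step 2: dist = v0:25,v1:inf,v2:inf,v3:inf,v4:0,v5:inf,v6:inf,v7:inf,v8:11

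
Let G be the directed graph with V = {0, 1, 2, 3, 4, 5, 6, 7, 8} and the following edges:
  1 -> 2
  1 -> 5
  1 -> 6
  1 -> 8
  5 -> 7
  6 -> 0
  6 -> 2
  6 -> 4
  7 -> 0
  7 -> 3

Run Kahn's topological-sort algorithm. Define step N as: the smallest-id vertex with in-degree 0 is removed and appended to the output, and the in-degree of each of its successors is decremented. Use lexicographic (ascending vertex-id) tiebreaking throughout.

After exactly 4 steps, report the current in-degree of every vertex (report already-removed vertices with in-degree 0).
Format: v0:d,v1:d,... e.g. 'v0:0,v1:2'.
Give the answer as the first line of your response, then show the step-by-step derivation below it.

v0:1,v1:0,v2:0,v3:1,v4:0,v5:0,v6:0,v7:0,v8:0

step 1: output 1; order=[1]; indeg=(2,0,1,1,1,0,0,1,0)
step 2: output 5; order=[1,5]; indeg=(2,0,1,1,1,0,0,0,0)
step 3: output 6; order=[1,5,6]; indeg=(1,0,0,1,0,0,0,0,0)
step 4: output 2; order=[1,5,6,2]; indeg=(1,0,0,1,0,0,0,0,0)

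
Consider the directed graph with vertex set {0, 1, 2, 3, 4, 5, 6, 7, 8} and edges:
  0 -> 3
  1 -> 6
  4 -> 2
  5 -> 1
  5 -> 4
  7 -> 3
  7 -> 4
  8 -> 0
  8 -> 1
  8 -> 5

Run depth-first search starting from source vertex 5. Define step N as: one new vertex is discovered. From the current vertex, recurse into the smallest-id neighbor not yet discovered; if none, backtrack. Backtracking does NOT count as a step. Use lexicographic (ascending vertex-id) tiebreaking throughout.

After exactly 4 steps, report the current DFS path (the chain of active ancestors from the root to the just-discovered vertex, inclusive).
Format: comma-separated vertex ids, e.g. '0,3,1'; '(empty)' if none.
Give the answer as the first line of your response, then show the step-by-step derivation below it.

5,4

step 1: discover 5; path=5; order=5
step 2: discover 1; path=5>1; order=5,1
step 3: discover 6; path=5>1>6; order=5,1,6
step 4: discover 4; path=5>4; order=5,1,6,4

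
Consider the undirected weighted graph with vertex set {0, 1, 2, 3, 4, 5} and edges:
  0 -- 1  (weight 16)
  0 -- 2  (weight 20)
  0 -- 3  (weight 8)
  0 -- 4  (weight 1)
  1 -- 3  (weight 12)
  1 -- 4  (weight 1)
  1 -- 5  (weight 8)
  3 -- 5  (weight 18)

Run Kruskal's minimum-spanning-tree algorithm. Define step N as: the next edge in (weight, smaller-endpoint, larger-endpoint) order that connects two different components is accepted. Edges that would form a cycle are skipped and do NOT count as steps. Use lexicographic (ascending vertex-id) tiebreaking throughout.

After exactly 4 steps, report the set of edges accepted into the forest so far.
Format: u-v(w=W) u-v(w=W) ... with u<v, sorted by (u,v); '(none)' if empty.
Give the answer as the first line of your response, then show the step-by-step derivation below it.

0-3(w=8) 0-4(w=1) 1-4(w=1) 1-5(w=8)

step 1: add edge 0-4 (w=1); MST = {0-4(w=1)}
step 2: add edge 1-4 (w=1); MST = {0-4(w=1) 1-4(w=1)}
step 3: add edge 0-3 (w=8); MST = {0-3(w=8) 0-4(w=1) 1-4(w=1)}
step 4: add edge 1-5 (w=8); MST = {0-3(w=8) 0-4(w=1) 1-4(w=1) 1-5(w=8)}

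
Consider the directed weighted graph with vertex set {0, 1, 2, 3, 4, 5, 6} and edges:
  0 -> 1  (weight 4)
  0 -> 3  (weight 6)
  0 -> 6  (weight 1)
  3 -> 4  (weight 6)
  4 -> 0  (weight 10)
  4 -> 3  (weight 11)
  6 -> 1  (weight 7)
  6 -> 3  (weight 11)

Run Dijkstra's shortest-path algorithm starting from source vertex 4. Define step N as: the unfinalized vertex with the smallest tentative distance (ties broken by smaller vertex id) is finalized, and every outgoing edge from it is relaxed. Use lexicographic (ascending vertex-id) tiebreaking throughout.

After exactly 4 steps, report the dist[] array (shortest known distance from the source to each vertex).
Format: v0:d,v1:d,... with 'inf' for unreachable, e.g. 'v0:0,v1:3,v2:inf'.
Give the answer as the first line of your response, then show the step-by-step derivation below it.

v0:10,v1:14,v2:inf,v3:11,v4:0,v5:inf,v6:11

step 1: dist = v0:10,v1:inf,v2:inf,v3:11,v4:0,v5:inf,v6:inf
step 2: dist = v0:10,v1:14,v2:inf,v3:11,v4:0,v5:inf,v6:11
step 3: dist = v0:10,v1:14,v2:inf,v3:11,v4:0,v5:inf,v6:11
step 4: dist = v0:10,v1:14,v2:inf,v3:11,v4:0,v5:inf,v6:11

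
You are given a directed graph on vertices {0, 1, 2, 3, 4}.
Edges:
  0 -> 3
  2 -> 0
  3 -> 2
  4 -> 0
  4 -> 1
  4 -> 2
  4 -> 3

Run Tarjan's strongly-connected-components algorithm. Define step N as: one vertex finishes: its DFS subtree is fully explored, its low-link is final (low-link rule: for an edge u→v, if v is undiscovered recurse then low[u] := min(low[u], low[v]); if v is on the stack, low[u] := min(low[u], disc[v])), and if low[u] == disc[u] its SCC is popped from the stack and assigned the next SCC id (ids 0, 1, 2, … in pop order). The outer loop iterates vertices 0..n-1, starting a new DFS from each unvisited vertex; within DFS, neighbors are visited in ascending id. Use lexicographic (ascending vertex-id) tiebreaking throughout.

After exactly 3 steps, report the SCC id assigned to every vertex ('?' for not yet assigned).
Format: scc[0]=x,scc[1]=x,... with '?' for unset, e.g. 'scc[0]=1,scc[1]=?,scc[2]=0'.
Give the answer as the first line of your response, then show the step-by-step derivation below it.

scc[0]=0,scc[1]=?,scc[2]=0,scc[3]=0,scc[4]=?

step 1: low=(low[0]=0,low[1]=?,low[2]=0,low[3]=1,low[4]=?); scc=(scc[0]=?,scc[1]=?,scc[2]=?,scc[3]=?,scc[4]=?)
step 2: low=(low[0]=0,low[1]=?,low[2]=0,low[3]=0,low[4]=?); scc=(scc[0]=?,scc[1]=?,scc[2]=?,scc[3]=?,scc[4]=?)
step 3: low=(low[0]=0,low[1]=?,low[2]=0,low[3]=0,low[4]=?); scc=(scc[0]=0,scc[1]=?,scc[2]=0,scc[3]=0,scc[4]=?)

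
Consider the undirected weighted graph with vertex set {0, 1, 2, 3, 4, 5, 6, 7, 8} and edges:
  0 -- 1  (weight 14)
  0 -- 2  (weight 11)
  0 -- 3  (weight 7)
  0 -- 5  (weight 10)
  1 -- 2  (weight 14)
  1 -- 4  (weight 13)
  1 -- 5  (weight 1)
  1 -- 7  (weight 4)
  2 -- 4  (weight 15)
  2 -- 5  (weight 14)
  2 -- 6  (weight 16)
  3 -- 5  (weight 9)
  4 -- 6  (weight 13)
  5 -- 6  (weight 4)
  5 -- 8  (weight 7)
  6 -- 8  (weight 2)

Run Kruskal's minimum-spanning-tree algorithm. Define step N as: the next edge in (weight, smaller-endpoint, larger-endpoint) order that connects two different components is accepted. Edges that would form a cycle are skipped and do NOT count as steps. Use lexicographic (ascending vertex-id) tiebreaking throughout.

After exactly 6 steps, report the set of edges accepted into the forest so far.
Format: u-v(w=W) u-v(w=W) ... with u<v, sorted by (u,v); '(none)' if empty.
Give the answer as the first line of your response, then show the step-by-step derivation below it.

0-3(w=7) 1-5(w=1) 1-7(w=4) 3-5(w=9) 5-6(w=4) 6-8(w=2)

step 1: add edge 1-5 (w=1); MST = {1-5(w=1)}
step 2: add edge 6-8 (w=2); MST = {1-5(w=1) 6-8(w=2)}
step 3: add edge 1-7 (w=4); MST = {1-5(w=1) 1-7(w=4) 6-8(w=2)}
step 4: add edge 5-6 (w=4); MST = {1-5(w=1) 1-7(w=4) 5-6(w=4) 6-8(w=2)}
step 5: add edge 0-3 (w=7); MST = {0-3(w=7) 1-5(w=1) 1-7(w=4) 5-6(w=4) 6-8(w=2)}
step 6: add edge 3-5 (w=9); MST = {0-3(w=7) 1-5(w=1) 1-7(w=4) 3-5(w=9) 5-6(w=4) 6-8(w=2)}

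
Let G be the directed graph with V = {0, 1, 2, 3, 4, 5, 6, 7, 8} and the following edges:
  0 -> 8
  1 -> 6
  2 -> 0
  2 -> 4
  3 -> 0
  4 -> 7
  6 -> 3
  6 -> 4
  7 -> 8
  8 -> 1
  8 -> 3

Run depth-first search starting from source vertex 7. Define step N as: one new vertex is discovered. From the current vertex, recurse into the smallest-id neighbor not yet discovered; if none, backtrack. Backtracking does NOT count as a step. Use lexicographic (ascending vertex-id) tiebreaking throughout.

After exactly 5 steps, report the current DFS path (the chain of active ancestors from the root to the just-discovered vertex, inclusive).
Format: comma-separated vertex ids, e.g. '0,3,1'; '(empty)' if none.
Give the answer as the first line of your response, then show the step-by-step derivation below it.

7,8,1,6,3

step 1: discover 7; path=7; order=7
step 2: discover 8; path=7>8; order=7,8
step 3: discover 1; path=7>8>1; order=7,8,1
step 4: discover 6; path=7>8>1>6; order=7,8,1,6
step 5: discover 3; path=7>8>1>6>3; order=7,8,1,6,3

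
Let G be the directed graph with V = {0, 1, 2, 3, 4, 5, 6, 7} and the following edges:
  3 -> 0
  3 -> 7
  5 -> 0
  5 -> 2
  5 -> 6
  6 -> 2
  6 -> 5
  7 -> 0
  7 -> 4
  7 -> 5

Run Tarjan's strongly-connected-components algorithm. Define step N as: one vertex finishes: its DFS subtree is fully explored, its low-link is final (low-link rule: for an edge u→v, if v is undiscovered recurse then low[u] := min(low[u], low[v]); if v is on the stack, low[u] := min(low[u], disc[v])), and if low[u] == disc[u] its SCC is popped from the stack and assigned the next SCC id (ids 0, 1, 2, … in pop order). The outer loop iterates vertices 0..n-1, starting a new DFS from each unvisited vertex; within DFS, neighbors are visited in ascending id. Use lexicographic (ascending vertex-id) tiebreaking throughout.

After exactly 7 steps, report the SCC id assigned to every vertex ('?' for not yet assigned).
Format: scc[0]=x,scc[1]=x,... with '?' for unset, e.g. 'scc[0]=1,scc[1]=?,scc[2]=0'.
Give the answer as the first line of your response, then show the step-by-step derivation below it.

scc[0]=0,scc[1]=1,scc[2]=2,scc[3]=?,scc[4]=3,scc[5]=4,scc[6]=4,scc[7]=5

step 1: low=(low[0]=0,low[1]=?,low[2]=?,low[3]=?,low[4]=?,low[5]=?,low[6]=?,low[7]=?); scc=(scc[0]=0,scc[1]=?,scc[2]=?,scc[3]=?,scc[4]=?,scc[5]=?,scc[6]=?,scc[7]=?)
step 2: low=(low[0]=0,low[1]=1,low[2]=?,low[3]=?,low[4]=?,low[5]=?,low[6]=?,low[7]=?); scc=(scc[0]=0,scc[1]=1,scc[2]=?,scc[3]=?,scc[4]=?,scc[5]=?,scc[6]=?,scc[7]=?)
step 3: low=(low[0]=0,low[1]=1,low[2]=2,low[3]=?,low[4]=?,low[5]=?,low[6]=?,low[7]=?); scc=(scc[0]=0,scc[1]=1,scc[2]=2,scc[3]=?,scc[4]=?,scc[5]=?,scc[6]=?,scc[7]=?)
step 4: low=(low[0]=0,low[1]=1,low[2]=2,low[3]=3,low[4]=5,low[5]=?,low[6]=?,low[7]=4); scc=(scc[0]=0,scc[1]=1,scc[2]=2,scc[3]=?,scc[4]=3,scc[5]=?,scc[6]=?,scc[7]=?)
step 5: low=(low[0]=0,low[1]=1,low[2]=2,low[3]=3,low[4]=5,low[5]=6,low[6]=6,low[7]=4); scc=(scc[0]=0,scc[1]=1,scc[2]=2,scc[3]=?,scc[4]=3,scc[5]=?,scc[6]=?,scc[7]=?)
step 6: low=(low[0]=0,low[1]=1,low[2]=2,low[3]=3,low[4]=5,low[5]=6,low[6]=6,low[7]=4); scc=(scc[0]=0,scc[1]=1,scc[2]=2,scc[3]=?,scc[4]=3,scc[5]=4,scc[6]=4,scc[7]=?)
step 7: low=(low[0]=0,low[1]=1,low[2]=2,low[3]=3,low[4]=5,low[5]=6,low[6]=6,low[7]=4); scc=(scc[0]=0,scc[1]=1,scc[2]=2,scc[3]=?,scc[4]=3,scc[5]=4,scc[6]=4,scc[7]=5)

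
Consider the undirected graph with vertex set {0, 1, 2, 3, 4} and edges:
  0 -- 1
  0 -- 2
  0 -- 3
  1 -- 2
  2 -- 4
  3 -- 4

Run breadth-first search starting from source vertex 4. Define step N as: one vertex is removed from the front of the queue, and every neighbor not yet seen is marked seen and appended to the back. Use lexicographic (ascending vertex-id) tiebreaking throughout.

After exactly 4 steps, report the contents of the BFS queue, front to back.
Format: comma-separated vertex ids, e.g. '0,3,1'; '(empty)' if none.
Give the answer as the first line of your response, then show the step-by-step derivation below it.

1

step 1: dequeue 4; queue=[2,3]; order=4
step 2: dequeue 2; queue=[3,0,1]; order=4,2
step 3: dequeue 3; queue=[0,1]; order=4,2,3
step 4: dequeue 0; queue=[1]; order=4,2,3,0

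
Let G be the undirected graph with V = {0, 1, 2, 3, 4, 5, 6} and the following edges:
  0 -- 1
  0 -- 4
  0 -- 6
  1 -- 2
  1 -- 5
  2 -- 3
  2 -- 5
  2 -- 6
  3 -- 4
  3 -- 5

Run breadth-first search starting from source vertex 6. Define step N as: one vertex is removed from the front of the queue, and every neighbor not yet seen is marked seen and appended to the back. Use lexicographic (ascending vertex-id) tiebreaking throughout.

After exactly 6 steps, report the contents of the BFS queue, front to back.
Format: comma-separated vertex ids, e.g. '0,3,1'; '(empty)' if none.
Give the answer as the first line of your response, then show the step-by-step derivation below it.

5

step 1: dequeue 6; queue=[0,2]; order=6
step 2: dequeue 0; queue=[2,1,4]; order=6,0
step 3: dequeue 2; queue=[1,4,3,5]; order=6,0,2
step 4: dequeue 1; queue=[4,3,5]; order=6,0,2,1
step 5: dequeue 4; queue=[3,5]; order=6,0,2,1,4
step 6: dequeue 3; queue=[5]; order=6,0,2,1,4,3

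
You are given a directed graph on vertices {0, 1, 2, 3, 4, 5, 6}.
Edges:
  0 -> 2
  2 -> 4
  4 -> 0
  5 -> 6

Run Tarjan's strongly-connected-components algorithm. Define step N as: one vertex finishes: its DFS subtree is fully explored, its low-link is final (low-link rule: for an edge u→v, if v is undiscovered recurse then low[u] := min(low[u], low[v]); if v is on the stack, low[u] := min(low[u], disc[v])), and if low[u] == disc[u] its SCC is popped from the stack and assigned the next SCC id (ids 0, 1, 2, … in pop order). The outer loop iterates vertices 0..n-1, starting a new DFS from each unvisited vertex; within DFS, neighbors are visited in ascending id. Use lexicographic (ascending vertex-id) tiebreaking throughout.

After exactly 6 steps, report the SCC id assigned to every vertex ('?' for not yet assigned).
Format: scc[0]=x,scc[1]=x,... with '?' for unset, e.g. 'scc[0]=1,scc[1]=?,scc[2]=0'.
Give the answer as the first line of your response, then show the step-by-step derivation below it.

scc[0]=0,scc[1]=1,scc[2]=0,scc[3]=2,scc[4]=0,scc[5]=?,scc[6]=3

step 1: low=(low[0]=0,low[1]=?,low[2]=1,low[3]=?,low[4]=0,low[5]=?,low[6]=?); scc=(scc[0]=?,scc[1]=?,scc[2]=?,scc[3]=?,scc[4]=?,scc[5]=?,scc[6]=?)
step 2: low=(low[0]=0,low[1]=?,low[2]=0,low[3]=?,low[4]=0,low[5]=?,low[6]=?); scc=(scc[0]=?,scc[1]=?,scc[2]=?,scc[3]=?,scc[4]=?,scc[5]=?,scc[6]=?)
step 3: low=(low[0]=0,low[1]=?,low[2]=0,low[3]=?,low[4]=0,low[5]=?,low[6]=?); scc=(scc[0]=0,scc[1]=?,scc[2]=0,scc[3]=?,scc[4]=0,scc[5]=?,scc[6]=?)
step 4: low=(low[0]=0,low[1]=3,low[2]=0,low[3]=?,low[4]=0,low[5]=?,low[6]=?); scc=(scc[0]=0,scc[1]=1,scc[2]=0,scc[3]=?,scc[4]=0,scc[5]=?,scc[6]=?)
step 5: low=(low[0]=0,low[1]=3,low[2]=0,low[3]=4,low[4]=0,low[5]=?,low[6]=?); scc=(scc[0]=0,scc[1]=1,scc[2]=0,scc[3]=2,scc[4]=0,scc[5]=?,scc[6]=?)
step 6: low=(low[0]=0,low[1]=3,low[2]=0,low[3]=4,low[4]=0,low[5]=5,low[6]=6); scc=(scc[0]=0,scc[1]=1,scc[2]=0,scc[3]=2,scc[4]=0,scc[5]=?,scc[6]=3)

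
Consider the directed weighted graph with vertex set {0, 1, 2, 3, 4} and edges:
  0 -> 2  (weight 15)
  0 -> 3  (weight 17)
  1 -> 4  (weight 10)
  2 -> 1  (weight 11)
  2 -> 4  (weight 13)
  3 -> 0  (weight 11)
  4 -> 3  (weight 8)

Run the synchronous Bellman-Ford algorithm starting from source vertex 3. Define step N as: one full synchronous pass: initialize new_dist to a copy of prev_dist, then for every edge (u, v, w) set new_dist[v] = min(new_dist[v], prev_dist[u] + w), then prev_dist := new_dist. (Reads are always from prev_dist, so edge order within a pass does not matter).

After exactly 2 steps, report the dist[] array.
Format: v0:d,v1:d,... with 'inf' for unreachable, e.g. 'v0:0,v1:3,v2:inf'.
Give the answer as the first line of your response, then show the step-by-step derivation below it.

v0:11,v1:inf,v2:26,v3:0,v4:inf

step 1: dist = v0:11,v1:inf,v2:inf,v3:0,v4:inf
step 2: dist = v0:11,v1:inf,v2:26,v3:0,v4:inf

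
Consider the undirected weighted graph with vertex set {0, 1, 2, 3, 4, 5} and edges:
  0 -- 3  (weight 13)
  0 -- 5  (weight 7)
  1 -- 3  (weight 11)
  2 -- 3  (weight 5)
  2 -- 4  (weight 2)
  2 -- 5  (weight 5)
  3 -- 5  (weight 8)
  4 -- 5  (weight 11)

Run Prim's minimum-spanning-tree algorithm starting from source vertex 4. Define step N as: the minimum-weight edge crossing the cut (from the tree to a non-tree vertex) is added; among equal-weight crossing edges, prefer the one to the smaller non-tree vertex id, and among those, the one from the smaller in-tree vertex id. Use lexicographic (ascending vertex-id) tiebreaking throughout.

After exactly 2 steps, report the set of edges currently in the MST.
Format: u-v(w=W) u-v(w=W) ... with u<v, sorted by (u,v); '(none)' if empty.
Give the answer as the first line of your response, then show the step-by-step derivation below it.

2-3(w=5) 2-4(w=2)

step 1: add edge 2-4 (w=2); MST = {2-4(w=2)}
step 2: add edge 2-3 (w=5); MST = {2-3(w=5) 2-4(w=2)}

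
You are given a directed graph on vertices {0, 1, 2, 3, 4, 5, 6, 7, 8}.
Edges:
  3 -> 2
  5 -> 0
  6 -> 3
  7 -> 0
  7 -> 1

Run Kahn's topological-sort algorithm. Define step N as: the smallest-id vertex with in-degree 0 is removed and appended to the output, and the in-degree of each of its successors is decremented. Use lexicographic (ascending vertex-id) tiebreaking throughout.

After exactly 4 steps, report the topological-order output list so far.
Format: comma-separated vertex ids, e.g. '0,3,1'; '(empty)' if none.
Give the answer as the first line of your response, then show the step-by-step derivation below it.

4,5,6,3

step 1: output 4; order=[4]; indeg=(2,1,1,1,0,0,0,0,0)
step 2: output 5; order=[4,5]; indeg=(1,1,1,1,0,0,0,0,0)
step 3: output 6; order=[4,5,6]; indeg=(1,1,1,0,0,0,0,0,0)
step 4: output 3; order=[4,5,6,3]; indeg=(1,1,0,0,0,0,0,0,0)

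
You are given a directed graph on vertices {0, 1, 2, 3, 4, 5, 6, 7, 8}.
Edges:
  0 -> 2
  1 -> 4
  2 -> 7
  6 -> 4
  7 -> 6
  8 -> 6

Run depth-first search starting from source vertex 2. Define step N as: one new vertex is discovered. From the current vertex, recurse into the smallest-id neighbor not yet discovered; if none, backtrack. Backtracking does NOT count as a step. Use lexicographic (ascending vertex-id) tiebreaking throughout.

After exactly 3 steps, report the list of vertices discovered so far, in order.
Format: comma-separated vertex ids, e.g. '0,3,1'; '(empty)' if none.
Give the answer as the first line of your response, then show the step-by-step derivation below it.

2,7,6

step 1: discover 2; path=2; order=2
step 2: discover 7; path=2>7; order=2,7
step 3: discover 6; path=2>7>6; order=2,7,6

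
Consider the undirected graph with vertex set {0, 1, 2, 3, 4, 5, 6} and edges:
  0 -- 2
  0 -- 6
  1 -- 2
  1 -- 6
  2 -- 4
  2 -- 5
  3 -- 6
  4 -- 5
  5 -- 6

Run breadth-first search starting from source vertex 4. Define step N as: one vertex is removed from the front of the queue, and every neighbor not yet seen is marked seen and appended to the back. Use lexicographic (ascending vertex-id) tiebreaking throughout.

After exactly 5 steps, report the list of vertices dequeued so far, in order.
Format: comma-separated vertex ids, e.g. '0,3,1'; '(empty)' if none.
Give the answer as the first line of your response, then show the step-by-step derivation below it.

4,2,5,0,1

step 1: dequeue 4; queue=[2,5]; order=4
step 2: dequeue 2; queue=[5,0,1]; order=4,2
step 3: dequeue 5; queue=[0,1,6]; order=4,2,5
step 4: dequeue 0; queue=[1,6]; order=4,2,5,0
step 5: dequeue 1; queue=[6]; order=4,2,5,0,1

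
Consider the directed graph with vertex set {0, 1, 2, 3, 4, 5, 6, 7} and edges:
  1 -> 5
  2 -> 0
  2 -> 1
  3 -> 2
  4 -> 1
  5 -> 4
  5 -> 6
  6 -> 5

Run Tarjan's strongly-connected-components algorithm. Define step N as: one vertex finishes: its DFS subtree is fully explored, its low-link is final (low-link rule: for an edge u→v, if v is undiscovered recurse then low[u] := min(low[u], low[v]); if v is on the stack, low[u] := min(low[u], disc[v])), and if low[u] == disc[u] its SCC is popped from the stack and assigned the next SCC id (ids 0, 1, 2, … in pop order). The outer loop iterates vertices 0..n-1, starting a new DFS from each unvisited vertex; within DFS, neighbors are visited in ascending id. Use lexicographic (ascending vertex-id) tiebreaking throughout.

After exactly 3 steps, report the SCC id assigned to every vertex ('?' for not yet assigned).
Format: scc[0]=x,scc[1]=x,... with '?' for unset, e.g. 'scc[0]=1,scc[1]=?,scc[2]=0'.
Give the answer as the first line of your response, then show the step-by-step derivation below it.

scc[0]=0,scc[1]=?,scc[2]=?,scc[3]=?,scc[4]=?,scc[5]=?,scc[6]=?,scc[7]=?

step 1: low=(low[0]=0,low[1]=?,low[2]=?,low[3]=?,low[4]=?,low[5]=?,low[6]=?,low[7]=?); scc=(scc[0]=0,scc[1]=?,scc[2]=?,scc[3]=?,scc[4]=?,scc[5]=?,scc[6]=?,scc[7]=?)
step 2: low=(low[0]=0,low[1]=1,low[2]=?,low[3]=?,low[4]=1,low[5]=2,low[6]=?,low[7]=?); scc=(scc[0]=0,scc[1]=?,scc[2]=?,scc[3]=?,scc[4]=?,scc[5]=?,scc[6]=?,scc[7]=?)
step 3: low=(low[0]=0,low[1]=1,low[2]=?,low[3]=?,low[4]=1,low[5]=1,low[6]=2,low[7]=?); scc=(scc[0]=0,scc[1]=?,scc[2]=?,scc[3]=?,scc[4]=?,scc[5]=?,scc[6]=?,scc[7]=?)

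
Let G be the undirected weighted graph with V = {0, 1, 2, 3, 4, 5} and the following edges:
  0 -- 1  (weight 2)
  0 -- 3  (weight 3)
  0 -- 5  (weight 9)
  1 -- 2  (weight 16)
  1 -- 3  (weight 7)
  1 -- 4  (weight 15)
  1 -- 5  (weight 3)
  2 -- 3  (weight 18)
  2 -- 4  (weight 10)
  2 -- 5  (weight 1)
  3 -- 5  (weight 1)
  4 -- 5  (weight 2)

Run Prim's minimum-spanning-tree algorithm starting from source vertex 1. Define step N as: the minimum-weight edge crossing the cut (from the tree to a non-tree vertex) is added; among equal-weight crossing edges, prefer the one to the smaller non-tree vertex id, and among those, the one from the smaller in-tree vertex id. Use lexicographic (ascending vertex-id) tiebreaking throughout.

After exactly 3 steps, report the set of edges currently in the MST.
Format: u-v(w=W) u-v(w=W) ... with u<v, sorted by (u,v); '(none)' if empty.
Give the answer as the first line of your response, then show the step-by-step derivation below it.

0-1(w=2) 0-3(w=3) 3-5(w=1)

step 1: add edge 0-1 (w=2); MST = {0-1(w=2)}
step 2: add edge 0-3 (w=3); MST = {0-1(w=2) 0-3(w=3)}
step 3: add edge 3-5 (w=1); MST = {0-1(w=2) 0-3(w=3) 3-5(w=1)}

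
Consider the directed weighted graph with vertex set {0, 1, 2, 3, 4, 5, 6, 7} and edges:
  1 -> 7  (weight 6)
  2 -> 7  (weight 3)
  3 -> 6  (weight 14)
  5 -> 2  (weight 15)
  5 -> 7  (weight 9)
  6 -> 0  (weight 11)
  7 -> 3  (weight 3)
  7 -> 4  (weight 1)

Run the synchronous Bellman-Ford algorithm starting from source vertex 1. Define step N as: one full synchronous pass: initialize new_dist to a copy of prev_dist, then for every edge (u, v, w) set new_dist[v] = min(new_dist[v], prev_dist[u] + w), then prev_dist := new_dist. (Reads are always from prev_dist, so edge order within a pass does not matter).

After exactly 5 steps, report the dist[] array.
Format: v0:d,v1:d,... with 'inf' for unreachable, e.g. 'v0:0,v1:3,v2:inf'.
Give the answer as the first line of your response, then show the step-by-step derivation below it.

v0:34,v1:0,v2:inf,v3:9,v4:7,v5:inf,v6:23,v7:6

step 1: dist = v0:inf,v1:0,v2:inf,v3:inf,v4:inf,v5:inf,v6:inf,v7:6
step 2: dist = v0:inf,v1:0,v2:inf,v3:9,v4:7,v5:inf,v6:inf,v7:6
step 3: dist = v0:inf,v1:0,v2:inf,v3:9,v4:7,v5:inf,v6:23,v7:6
step 4: dist = v0:34,v1:0,v2:inf,v3:9,v4:7,v5:inf,v6:23,v7:6
step 5: dist = v0:34,v1:0,v2:inf,v3:9,v4:7,v5:inf,v6:23,v7:6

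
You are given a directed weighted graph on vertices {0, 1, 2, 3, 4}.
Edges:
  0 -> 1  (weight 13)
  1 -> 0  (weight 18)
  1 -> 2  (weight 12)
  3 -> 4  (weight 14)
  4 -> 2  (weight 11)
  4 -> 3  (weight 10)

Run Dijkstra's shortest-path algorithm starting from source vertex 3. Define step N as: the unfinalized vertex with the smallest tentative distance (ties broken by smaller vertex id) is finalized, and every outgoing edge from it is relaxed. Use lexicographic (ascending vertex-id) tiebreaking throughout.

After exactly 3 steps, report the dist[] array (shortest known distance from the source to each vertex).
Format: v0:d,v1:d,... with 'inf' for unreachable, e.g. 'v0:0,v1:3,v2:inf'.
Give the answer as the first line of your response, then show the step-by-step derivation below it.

v0:inf,v1:inf,v2:25,v3:0,v4:14

step 1: dist = v0:inf,v1:inf,v2:inf,v3:0,v4:14
step 2: dist = v0:inf,v1:inf,v2:25,v3:0,v4:14
step 3: dist = v0:inf,v1:inf,v2:25,v3:0,v4:14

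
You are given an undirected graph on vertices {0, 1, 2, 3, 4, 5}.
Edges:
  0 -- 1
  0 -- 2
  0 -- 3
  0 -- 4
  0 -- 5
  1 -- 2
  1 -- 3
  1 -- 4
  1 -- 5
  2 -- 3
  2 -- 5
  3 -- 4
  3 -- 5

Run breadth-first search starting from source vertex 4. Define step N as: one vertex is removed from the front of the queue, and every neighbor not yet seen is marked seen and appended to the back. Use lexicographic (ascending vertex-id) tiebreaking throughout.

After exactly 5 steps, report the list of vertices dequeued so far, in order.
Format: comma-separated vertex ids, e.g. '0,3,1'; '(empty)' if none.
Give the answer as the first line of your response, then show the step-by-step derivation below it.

4,0,1,3,2

step 1: dequeue 4; queue=[0,1,3]; order=4
step 2: dequeue 0; queue=[1,3,2,5]; order=4,0
step 3: dequeue 1; queue=[3,2,5]; order=4,0,1
step 4: dequeue 3; queue=[2,5]; order=4,0,1,3
step 5: dequeue 2; queue=[5]; order=4,0,1,3,2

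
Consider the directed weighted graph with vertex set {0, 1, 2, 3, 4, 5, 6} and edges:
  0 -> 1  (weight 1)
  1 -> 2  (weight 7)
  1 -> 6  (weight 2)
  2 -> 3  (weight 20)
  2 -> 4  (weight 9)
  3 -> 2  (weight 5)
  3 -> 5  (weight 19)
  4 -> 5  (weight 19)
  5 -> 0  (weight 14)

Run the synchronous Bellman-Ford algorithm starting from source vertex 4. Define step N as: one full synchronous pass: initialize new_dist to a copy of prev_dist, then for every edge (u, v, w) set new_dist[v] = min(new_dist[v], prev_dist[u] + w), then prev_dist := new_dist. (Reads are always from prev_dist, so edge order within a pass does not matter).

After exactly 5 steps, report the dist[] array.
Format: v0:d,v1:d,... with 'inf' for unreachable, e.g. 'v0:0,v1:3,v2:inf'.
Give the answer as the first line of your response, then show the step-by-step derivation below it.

v0:33,v1:34,v2:41,v3:61,v4:0,v5:19,v6:36

step 1: dist = v0:inf,v1:inf,v2:inf,v3:inf,v4:0,v5:19,v6:inf
step 2: dist = v0:33,v1:inf,v2:inf,v3:inf,v4:0,v5:19,v6:inf
step 3: dist = v0:33,v1:34,v2:inf,v3:inf,v4:0,v5:19,v6:inf
step 4: dist = v0:33,v1:34,v2:41,v3:inf,v4:0,v5:19,v6:36
step 5: dist = v0:33,v1:34,v2:41,v3:61,v4:0,v5:19,v6:36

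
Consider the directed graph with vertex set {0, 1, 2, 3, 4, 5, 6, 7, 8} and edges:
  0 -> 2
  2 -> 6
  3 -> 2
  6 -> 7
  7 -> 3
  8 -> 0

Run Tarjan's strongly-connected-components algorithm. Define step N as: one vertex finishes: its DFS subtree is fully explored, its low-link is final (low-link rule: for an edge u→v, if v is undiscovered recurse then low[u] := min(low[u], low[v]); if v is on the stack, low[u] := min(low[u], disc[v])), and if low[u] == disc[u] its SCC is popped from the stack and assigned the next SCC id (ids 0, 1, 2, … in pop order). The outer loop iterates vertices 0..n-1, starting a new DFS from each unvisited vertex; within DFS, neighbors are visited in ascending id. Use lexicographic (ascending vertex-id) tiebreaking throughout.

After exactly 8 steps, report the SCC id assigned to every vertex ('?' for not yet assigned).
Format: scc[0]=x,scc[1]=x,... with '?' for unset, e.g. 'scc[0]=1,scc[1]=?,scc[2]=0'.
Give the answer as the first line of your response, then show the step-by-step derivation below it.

scc[0]=1,scc[1]=2,scc[2]=0,scc[3]=0,scc[4]=3,scc[5]=4,scc[6]=0,scc[7]=0,scc[8]=?

step 1: low=(low[0]=0,low[1]=?,low[2]=1,low[3]=1,low[4]=?,low[5]=?,low[6]=2,low[7]=3,low[8]=?); scc=(scc[0]=?,scc[1]=?,scc[2]=?,scc[3]=?,scc[4]=?,scc[5]=?,scc[6]=?,scc[7]=?,scc[8]=?)
step 2: low=(low[0]=0,low[1]=?,low[2]=1,low[3]=1,low[4]=?,low[5]=?,low[6]=2,low[7]=1,low[8]=?); scc=(scc[0]=?,scc[1]=?,scc[2]=?,scc[3]=?,scc[4]=?,scc[5]=?,scc[6]=?,scc[7]=?,scc[8]=?)
step 3: low=(low[0]=0,low[1]=?,low[2]=1,low[3]=1,low[4]=?,low[5]=?,low[6]=1,low[7]=1,low[8]=?); scc=(scc[0]=?,scc[1]=?,scc[2]=?,scc[3]=?,scc[4]=?,scc[5]=?,scc[6]=?,scc[7]=?,scc[8]=?)
step 4: low=(low[0]=0,low[1]=?,low[2]=1,low[3]=1,low[4]=?,low[5]=?,low[6]=1,low[7]=1,low[8]=?); scc=(scc[0]=?,scc[1]=?,scc[2]=0,scc[3]=0,scc[4]=?,scc[5]=?,scc[6]=0,scc[7]=0,scc[8]=?)
step 5: low=(low[0]=0,low[1]=?,low[2]=1,low[3]=1,low[4]=?,low[5]=?,low[6]=1,low[7]=1,low[8]=?); scc=(scc[0]=1,scc[1]=?,scc[2]=0,scc[3]=0,scc[4]=?,scc[5]=?,scc[6]=0,scc[7]=0,scc[8]=?)
step 6: low=(low[0]=0,low[1]=5,low[2]=1,low[3]=1,low[4]=?,low[5]=?,low[6]=1,low[7]=1,low[8]=?); scc=(scc[0]=1,scc[1]=2,scc[2]=0,scc[3]=0,scc[4]=?,scc[5]=?,scc[6]=0,scc[7]=0,scc[8]=?)
step 7: low=(low[0]=0,low[1]=5,low[2]=1,low[3]=1,low[4]=6,low[5]=?,low[6]=1,low[7]=1,low[8]=?); scc=(scc[0]=1,scc[1]=2,scc[2]=0,scc[3]=0,scc[4]=3,scc[5]=?,scc[6]=0,scc[7]=0,scc[8]=?)
step 8: low=(low[0]=0,low[1]=5,low[2]=1,low[3]=1,low[4]=6,low[5]=7,low[6]=1,low[7]=1,low[8]=?); scc=(scc[0]=1,scc[1]=2,scc[2]=0,scc[3]=0,scc[4]=3,scc[5]=4,scc[6]=0,scc[7]=0,scc[8]=?)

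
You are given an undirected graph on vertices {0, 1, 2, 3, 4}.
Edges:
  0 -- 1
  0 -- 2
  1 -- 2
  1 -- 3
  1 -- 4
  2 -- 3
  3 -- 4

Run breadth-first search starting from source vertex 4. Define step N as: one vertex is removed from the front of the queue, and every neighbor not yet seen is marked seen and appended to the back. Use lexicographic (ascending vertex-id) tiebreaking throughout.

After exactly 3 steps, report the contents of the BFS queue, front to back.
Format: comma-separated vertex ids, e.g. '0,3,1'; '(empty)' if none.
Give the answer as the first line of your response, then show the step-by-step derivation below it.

0,2

step 1: dequeue 4; queue=[1,3]; order=4
step 2: dequeue 1; queue=[3,0,2]; order=4,1
step 3: dequeue 3; queue=[0,2]; order=4,1,3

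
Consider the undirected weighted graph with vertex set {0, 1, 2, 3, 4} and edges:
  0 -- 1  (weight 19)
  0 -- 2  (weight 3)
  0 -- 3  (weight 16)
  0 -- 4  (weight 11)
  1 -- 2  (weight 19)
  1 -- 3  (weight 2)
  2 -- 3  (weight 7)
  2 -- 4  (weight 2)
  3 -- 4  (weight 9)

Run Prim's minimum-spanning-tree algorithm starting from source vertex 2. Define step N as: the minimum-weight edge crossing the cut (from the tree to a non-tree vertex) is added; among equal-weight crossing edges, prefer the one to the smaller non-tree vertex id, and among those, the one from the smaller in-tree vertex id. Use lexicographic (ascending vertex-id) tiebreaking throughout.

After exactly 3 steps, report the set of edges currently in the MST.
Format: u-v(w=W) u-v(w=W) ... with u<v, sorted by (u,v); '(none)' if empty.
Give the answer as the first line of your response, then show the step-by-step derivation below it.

0-2(w=3) 2-3(w=7) 2-4(w=2)

step 1: add edge 2-4 (w=2); MST = {2-4(w=2)}
step 2: add edge 0-2 (w=3); MST = {0-2(w=3) 2-4(w=2)}
step 3: add edge 2-3 (w=7); MST = {0-2(w=3) 2-3(w=7) 2-4(w=2)}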